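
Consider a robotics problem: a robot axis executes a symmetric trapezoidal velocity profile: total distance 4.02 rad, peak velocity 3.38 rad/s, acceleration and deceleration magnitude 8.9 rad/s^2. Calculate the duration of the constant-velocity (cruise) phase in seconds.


t_acc = v/a = 0.379775 s, d_acc = v^2/(2a) = 0.641820 rad each
d_cruise = 4.02 - 2*0.641820 = 2.736360 rad
t_cruise = d_cruise/v = 2.736360/3.38 = 0.8096

0.8096 s


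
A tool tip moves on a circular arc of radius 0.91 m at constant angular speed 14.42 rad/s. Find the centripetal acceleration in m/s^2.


a_c = omega^2 * r = 14.42^2 * 0.91 = 189.2221

189.2221 m/s^2


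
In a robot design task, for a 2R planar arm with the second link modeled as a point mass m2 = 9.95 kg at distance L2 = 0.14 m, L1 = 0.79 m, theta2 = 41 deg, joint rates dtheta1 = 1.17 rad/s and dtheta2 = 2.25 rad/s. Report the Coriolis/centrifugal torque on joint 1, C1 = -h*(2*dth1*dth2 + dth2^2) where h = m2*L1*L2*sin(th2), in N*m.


h = m2*L1*L2*sin(th2) = 9.95*0.79*0.14*sin(41 deg) = 0.721973
C1 = -h*(2*1.17*2.25 + 2.25^2) = -0.721973*10.3275 = -7.4562

-7.4562 N*m


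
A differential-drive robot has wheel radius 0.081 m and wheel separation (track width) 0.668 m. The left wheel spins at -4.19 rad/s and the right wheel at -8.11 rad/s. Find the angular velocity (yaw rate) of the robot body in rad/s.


omega = r*(wR - wL)/L = 0.081*(-8.11 - (-4.19))/0.668 = -0.4753

-0.4753 rad/s


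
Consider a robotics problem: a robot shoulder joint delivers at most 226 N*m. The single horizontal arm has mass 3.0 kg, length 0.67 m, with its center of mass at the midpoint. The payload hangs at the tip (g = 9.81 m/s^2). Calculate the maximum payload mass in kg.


tau_arm = m_arm*g*(L/2) = 3.0*9.81*0.67/2 = 9.8590 N*m
tau_payload = tau_max - tau_arm = 226 - 9.8590 = 216.1410
m_payload = tau_payload / (g*L) = 216.1410 / (9.81*0.67) = 32.8847

32.8847 kg


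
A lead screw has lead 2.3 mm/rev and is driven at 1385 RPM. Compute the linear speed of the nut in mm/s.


v = lead * (RPM/60) = 2.3*1385/60 = 53.0917

53.0917 mm/s


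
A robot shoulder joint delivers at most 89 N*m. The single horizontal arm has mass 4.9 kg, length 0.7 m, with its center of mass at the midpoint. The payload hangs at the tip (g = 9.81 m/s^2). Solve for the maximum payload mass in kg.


tau_arm = m_arm*g*(L/2) = 4.9*9.81*0.7/2 = 16.8241 N*m
tau_payload = tau_max - tau_arm = 89 - 16.8241 = 72.1759
m_payload = tau_payload / (g*L) = 72.1759 / (9.81*0.7) = 10.5105

10.5105 kg


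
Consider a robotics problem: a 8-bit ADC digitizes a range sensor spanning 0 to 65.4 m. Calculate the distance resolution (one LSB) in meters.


res = range / 2^n = 65.4/2^8 = 65.4/256 = 0.2555

0.2555 m


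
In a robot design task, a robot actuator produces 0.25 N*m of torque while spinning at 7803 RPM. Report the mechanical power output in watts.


omega = 7803 * 2*pi/60 = 817.128249 rad/s
P = tau * omega = 0.25 * 817.128249 = 204.2821

204.2821 W


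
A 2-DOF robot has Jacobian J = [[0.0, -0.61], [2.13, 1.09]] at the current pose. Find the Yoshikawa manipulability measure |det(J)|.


det(J) = 0.0*1.09 - (-0.61)*(2.13) = 1.2993
|det(J)| = 1.2993

1.2993


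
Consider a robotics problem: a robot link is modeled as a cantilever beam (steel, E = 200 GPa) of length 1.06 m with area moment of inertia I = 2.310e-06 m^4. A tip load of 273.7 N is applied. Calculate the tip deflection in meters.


delta = F*L^3/(3*E*I) = 273.7*1.06^3/(3*2.000e+11*2.310e-06)
      = 325.9810792/1386000 = 2.3520e-04

2.3520e-04 m


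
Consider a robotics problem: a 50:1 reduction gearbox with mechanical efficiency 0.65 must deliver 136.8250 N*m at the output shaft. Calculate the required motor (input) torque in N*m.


tau_in = tau_out / (N * eta) = 136.8250 / (50 * 0.65) = 4.2100

4.2100 N*m


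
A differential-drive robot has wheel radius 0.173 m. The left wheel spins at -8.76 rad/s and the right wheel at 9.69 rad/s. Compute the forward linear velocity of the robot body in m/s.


v = r*(wR + wL)/2 = 0.173*(9.69 + -8.76)/2 = 0.0804

0.0804 m/s


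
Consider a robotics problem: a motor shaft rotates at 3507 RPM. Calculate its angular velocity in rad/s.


omega = 3507 * 2*pi/60 = 367.2522

367.2522 rad/s


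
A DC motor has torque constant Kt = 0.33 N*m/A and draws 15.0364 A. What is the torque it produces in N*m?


tau = Kt * I = 0.33*15.0364 = 4.9620

4.9620 N*m


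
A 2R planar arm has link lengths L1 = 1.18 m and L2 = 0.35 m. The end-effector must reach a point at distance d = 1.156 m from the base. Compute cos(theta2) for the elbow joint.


cos(th2) = (d^2 - L1^2 - L2^2)/(2*L1*L2) = (1.156^2 - 1.18^2 - 0.35^2)/(2*1.18*0.35) = -0.2162

-0.2162


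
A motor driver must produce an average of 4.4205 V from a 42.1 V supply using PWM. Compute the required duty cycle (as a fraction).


D = V_avg/V_supply = 4.4205/42.1 = 0.1050

0.1050


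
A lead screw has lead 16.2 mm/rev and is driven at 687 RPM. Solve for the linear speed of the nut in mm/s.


v = lead * (RPM/60) = 16.2*687/60 = 185.4900

185.4900 mm/s


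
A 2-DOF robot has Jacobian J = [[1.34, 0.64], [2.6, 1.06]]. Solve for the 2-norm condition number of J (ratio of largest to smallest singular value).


JJ^T eigenvalues: trace(JJ^T) = 10.0888, det(JJ^T) = det(J)^2 = 0.05934096
s_max^2 = (10.0888 + sqrt(101.54652160))/2 = 10.08291470
s_min^2 = (10.0888 - sqrt(101.54652160))/2 = 0.00588530
kappa = s_max/s_min = sqrt(10.08291470/0.00588530) = 41.3913

41.3913


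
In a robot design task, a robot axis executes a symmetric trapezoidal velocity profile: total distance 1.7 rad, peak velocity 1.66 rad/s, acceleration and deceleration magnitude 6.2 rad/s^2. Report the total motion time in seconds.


t_acc = v/a = 1.66/6.2 = 0.267742 s
d_acc = v^2/(2a) = 0.222226 rad (each ramp)
d_cruise = 1.7 - 2*0.222226 = 1.255548 rad
t_cruise = 1.255548/1.66 = 0.756354 s
t_total = 2*0.267742 + 0.756354 = 1.2918

1.2918 s


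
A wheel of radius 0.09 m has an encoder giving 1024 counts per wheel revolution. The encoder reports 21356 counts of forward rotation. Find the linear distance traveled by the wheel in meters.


revs = 21356/1024 = 20.855469
d = revs * 2*pi*r = 20.855469 * 2*pi*0.09 = 11.7935

11.7935 m


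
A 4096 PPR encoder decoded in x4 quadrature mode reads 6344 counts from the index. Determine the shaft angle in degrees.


angle = counts * 360 / (PPR*4) = 6344 * 360 / 16384 = 139.3945

139.3945 degrees


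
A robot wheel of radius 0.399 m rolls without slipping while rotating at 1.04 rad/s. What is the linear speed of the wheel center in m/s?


v = omega * r = 1.04 * 0.399 = 0.4150

0.4150 m/s


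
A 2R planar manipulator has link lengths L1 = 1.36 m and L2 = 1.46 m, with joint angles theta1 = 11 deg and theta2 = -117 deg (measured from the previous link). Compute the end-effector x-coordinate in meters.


x = L1*cos(th1) + L2*cos(th1+th2) = 1.36*cos(11 deg) + 1.46*cos(-106 deg) = 0.9326

0.9326 m


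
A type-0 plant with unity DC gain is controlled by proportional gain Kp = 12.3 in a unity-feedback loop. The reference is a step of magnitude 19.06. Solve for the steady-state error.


e_ss = R/(1 + Kp) = 19.06/(1 + 12.3) = 19.06/13.3000 = 1.4331

1.4331


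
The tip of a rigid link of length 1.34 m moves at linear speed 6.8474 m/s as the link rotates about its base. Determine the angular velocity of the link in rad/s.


omega = v / L = 6.8474 / 1.34 = 5.1100

5.1100 rad/s


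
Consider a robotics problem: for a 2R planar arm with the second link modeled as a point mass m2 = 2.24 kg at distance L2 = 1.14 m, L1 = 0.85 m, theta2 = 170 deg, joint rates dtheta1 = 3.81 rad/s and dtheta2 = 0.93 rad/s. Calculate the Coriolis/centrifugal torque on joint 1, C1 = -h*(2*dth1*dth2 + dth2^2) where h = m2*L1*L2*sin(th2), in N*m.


h = m2*L1*L2*sin(th2) = 2.24*0.85*1.14*sin(170 deg) = 0.376914
C1 = -h*(2*3.81*0.93 + 0.93^2) = -0.376914*7.9515 = -2.9970

-2.9970 N*m


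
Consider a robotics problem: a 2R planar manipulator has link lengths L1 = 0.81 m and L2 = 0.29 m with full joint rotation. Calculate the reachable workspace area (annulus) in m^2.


r_max = L1 + L2 = 1.1000, r_min = |L1 - L2| = 0.5200
A = pi*(r_max^2 - r_min^2) = pi*(1.2100 - 0.2704) = 2.9518

2.9518 m^2


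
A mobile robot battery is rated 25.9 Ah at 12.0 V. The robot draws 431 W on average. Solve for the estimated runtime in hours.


E = 25.9*12.0 = 310.8000 Wh
t = E/P = 310.8000/431 = 0.7211

0.7211 hours


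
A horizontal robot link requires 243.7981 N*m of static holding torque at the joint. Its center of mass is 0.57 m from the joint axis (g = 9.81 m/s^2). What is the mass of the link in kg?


m = tau / (g*L) = 243.7981 / (9.81 * 0.57) = 43.6000

43.6000 kg


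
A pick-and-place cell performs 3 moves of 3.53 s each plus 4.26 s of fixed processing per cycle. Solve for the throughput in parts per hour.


T_cycle = 3*3.53 + 4.26 = 14.8500 s
rate = 3600/T = 242.4242

242.4242 parts/hour


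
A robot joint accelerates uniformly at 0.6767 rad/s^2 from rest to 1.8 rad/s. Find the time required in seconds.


t = delta_omega / alpha = 1.8 / 0.6767 = 2.6600

2.6600 s


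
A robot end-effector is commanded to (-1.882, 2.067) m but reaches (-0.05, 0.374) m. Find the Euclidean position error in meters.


dx = -0.05 - (-1.882) = 1.8320, dy = 0.374 - (2.067) = -1.6930
err = sqrt(3.356224 + 2.866249) = 2.4945

2.4945 m


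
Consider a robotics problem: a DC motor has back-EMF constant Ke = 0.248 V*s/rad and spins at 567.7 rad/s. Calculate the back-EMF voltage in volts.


V_emf = Ke * omega = 0.248*567.7 = 140.7896

140.7896 V


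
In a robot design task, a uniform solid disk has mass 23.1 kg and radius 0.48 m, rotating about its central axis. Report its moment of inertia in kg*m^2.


I = (1/2)*m*R^2 = 0.5*23.1*0.48^2 = 2.6611

2.6611 kg*m^2


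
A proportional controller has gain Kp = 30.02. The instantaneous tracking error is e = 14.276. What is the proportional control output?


u_P = Kp * e = 30.02 * 14.276 = 428.5655

428.5655


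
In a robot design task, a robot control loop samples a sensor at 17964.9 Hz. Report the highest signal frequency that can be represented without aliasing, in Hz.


f_max = f_s/2 = 17964.9/2 = 8982.4500

8982.4500 Hz


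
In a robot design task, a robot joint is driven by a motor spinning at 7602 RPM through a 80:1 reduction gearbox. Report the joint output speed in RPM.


omega_joint = omega_motor / N = 7602 / 80 = 95.0250

95.0250 RPM


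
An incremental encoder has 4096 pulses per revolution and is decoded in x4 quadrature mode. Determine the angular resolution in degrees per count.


resolution = 360 / (PPR * 4) = 360 / 16384 = 0.0220

0.0220 degrees


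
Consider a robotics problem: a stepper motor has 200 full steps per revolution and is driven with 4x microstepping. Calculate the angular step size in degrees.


step = 360/(200*4) = 360/800 = 0.4500

0.4500 degrees


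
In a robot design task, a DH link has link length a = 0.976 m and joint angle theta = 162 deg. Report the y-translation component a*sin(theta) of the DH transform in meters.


a*sin(theta) = 0.976*sin(162 deg) = 0.3016

0.3016 m


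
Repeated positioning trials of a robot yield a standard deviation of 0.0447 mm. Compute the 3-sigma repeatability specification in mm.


repeatability = 3*sigma = 3*0.0447 = 0.1341

0.1341 mm


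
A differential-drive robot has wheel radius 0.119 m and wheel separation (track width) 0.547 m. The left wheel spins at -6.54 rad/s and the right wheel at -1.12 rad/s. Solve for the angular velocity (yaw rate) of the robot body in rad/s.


omega = r*(wR - wL)/L = 0.119*(-1.12 - (-6.54))/0.547 = 1.1791

1.1791 rad/s


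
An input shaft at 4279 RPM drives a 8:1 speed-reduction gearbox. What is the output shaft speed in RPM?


omega_out = omega_in / N = 4279 / 8 = 534.8750

534.8750 RPM


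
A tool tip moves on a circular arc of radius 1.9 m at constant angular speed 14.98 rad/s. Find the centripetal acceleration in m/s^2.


a_c = omega^2 * r = 14.98^2 * 1.9 = 426.3608

426.3608 m/s^2


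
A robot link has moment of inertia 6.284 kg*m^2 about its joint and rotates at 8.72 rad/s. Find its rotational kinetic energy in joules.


KE = (1/2)*I*omega^2 = 0.5*6.284*8.72^2 = 238.9127

238.9127 J


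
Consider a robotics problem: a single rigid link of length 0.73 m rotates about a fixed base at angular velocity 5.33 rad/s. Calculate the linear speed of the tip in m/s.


v = L*omega = 0.73 * 5.33 = 3.8909

3.8909 m/s


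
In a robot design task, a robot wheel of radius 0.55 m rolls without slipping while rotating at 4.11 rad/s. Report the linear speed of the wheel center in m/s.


v = omega * r = 4.11 * 0.55 = 2.2605

2.2605 m/s


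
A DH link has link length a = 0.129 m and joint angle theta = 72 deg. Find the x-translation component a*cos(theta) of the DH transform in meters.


a*cos(theta) = 0.129*cos(72 deg) = 0.0399

0.0399 m


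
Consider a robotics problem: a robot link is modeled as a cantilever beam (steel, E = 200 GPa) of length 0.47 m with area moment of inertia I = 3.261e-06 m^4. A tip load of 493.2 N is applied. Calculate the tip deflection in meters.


delta = F*L^3/(3*E*I) = 493.2*0.47^3/(3*2.000e+11*3.261e-06)
      = 51.2055036/1956600 = 2.6171e-05

2.6171e-05 m


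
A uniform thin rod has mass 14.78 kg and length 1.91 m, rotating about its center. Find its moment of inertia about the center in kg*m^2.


I = (1/12)*m*L^2 = (1/12)*14.78*1.91^2 = 4.4932

4.4932 kg*m^2


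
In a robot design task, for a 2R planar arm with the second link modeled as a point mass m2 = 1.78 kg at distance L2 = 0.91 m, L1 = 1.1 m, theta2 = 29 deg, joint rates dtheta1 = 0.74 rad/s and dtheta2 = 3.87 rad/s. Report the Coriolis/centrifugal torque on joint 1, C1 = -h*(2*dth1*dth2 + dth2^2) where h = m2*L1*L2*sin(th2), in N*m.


h = m2*L1*L2*sin(th2) = 1.78*1.1*0.91*sin(29 deg) = 0.863824
C1 = -h*(2*0.74*3.87 + 3.87^2) = -0.863824*20.7045 = -17.8850

-17.8850 N*m


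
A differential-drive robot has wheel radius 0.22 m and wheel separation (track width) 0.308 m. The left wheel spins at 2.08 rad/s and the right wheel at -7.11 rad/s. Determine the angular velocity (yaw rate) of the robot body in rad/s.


omega = r*(wR - wL)/L = 0.22*(-7.11 - (2.08))/0.308 = -6.5643

-6.5643 rad/s


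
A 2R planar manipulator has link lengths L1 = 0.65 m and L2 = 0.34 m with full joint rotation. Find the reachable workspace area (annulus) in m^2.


r_max = L1 + L2 = 0.9900, r_min = |L1 - L2| = 0.3100
A = pi*(r_max^2 - r_min^2) = pi*(0.9801 - 0.0961) = 2.7772

2.7772 m^2


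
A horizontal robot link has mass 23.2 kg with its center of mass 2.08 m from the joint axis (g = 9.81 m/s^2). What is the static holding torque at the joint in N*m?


tau = m*g*L = 23.2 * 9.81 * 2.08 = 473.3914

473.3914 N*m


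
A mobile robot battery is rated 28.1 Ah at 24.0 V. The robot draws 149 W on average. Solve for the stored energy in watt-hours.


E = capacity * V = 28.1*24.0 = 674.4000

674.4000 Wh


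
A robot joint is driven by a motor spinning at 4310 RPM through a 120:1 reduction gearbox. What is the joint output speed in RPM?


omega_joint = omega_motor / N = 4310 / 120 = 35.9167

35.9167 RPM


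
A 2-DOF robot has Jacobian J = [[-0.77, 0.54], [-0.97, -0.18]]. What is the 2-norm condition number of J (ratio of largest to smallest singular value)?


JJ^T eigenvalues: trace(JJ^T) = 1.8578, det(JJ^T) = det(J)^2 = 0.43877376
s_max^2 = (1.8578 + sqrt(1.69632580))/2 = 1.58011536
s_min^2 = (1.8578 - sqrt(1.69632580))/2 = 0.27768464
kappa = s_max/s_min = sqrt(1.58011536/0.27768464) = 2.3854

2.3854


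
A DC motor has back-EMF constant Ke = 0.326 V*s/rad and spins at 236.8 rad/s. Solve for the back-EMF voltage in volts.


V_emf = Ke * omega = 0.326*236.8 = 77.1968

77.1968 V


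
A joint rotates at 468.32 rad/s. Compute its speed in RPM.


RPM = 468.32 * 60/(2*pi) = 4472.1266

4472.1266 RPM


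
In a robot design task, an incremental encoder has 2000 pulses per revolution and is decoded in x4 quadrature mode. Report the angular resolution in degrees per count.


resolution = 360 / (PPR * 4) = 360 / 8000 = 0.0450

0.0450 degrees


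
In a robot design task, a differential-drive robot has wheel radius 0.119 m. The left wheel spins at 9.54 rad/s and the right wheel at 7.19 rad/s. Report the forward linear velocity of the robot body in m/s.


v = r*(wR + wL)/2 = 0.119*(7.19 + 9.54)/2 = 0.9954

0.9954 m/s


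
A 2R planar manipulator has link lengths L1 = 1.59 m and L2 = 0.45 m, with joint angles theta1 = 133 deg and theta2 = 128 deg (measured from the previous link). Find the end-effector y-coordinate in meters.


y = L1*sin(th1) + L2*sin(th1+th2) = 1.59*sin(133 deg) + 0.45*sin(261 deg) = 0.7184

0.7184 m


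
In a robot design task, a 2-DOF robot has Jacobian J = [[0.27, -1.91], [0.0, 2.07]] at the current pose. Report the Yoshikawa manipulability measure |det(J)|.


det(J) = 0.27*2.07 - (-1.91)*(0.0) = 0.5589
|det(J)| = 0.5589

0.5589


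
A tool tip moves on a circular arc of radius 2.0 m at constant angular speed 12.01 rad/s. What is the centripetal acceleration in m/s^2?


a_c = omega^2 * r = 12.01^2 * 2.0 = 288.4802

288.4802 m/s^2


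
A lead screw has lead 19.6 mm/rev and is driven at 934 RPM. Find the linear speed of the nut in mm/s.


v = lead * (RPM/60) = 19.6*934/60 = 305.1067

305.1067 mm/s


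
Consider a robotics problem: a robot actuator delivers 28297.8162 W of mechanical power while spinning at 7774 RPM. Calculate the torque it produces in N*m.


omega = 7774 * 2*pi/60 = 814.091376 rad/s
tau = P / omega = 28297.8162 / 814.091376 = 34.7600

34.7600 N*m


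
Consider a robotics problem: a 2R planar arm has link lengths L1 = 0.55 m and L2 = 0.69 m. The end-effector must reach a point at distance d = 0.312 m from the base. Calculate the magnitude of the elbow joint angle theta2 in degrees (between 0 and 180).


cos(th2) = (d^2 - L1^2 - L2^2)/(2*L1*L2) = (0.312^2 - 0.55^2 - 0.69^2)/(2*0.55*0.69) = -0.89757049
th2 = acos(-0.89757049) = 153.8405 deg

153.8405 degrees


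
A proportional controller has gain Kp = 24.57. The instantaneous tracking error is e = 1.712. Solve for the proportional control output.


u_P = Kp * e = 24.57 * 1.712 = 42.0638

42.0638


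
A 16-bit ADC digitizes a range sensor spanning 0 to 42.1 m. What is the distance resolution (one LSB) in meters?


res = range / 2^n = 42.1/2^16 = 42.1/65536 = 6.4240e-04

6.4240e-04 m


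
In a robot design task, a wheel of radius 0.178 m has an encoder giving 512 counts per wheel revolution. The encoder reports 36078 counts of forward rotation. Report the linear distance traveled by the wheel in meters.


revs = 36078/512 = 70.464844
d = revs * 2*pi*r = 70.464844 * 2*pi*0.178 = 78.8084

78.8084 m


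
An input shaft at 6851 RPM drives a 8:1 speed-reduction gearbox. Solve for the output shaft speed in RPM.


omega_out = omega_in / N = 6851 / 8 = 856.3750

856.3750 RPM


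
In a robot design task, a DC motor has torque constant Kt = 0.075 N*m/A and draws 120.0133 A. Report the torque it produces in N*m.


tau = Kt * I = 0.075*120.0133 = 9.0010

9.0010 N*m


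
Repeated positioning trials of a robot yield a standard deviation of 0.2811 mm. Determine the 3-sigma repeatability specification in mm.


repeatability = 3*sigma = 3*0.2811 = 0.8433

0.8433 mm


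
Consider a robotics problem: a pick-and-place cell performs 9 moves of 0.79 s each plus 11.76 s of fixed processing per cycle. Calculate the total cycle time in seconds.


T = 9*0.79 + 11.76 = 18.8700

18.8700 s


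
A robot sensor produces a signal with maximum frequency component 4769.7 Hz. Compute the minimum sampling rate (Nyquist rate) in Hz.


f_s,min = 2*f_max = 2*4769.7 = 9539.4000

9539.4000 Hz


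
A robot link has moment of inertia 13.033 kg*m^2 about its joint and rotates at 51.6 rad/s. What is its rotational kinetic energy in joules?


KE = (1/2)*I*omega^2 = 0.5*13.033*51.6^2 = 17350.5722

17350.5722 J


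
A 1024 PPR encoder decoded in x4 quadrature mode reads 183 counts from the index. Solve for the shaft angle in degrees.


angle = counts * 360 / (PPR*4) = 183 * 360 / 4096 = 16.0840

16.0840 degrees


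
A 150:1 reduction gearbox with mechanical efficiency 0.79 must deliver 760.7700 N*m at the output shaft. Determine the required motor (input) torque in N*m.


tau_in = tau_out / (N * eta) = 760.7700 / (150 * 0.79) = 6.4200

6.4200 N*m


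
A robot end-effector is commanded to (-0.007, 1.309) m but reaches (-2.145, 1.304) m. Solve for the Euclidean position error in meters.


dx = -2.145 - (-0.007) = -2.1380, dy = 1.304 - (1.309) = -0.0050
err = sqrt(4.571044 + 0.000025) = 2.1380

2.1380 m


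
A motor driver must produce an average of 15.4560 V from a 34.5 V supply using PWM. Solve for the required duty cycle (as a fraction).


D = V_avg/V_supply = 15.4560/34.5 = 0.4480

0.4480


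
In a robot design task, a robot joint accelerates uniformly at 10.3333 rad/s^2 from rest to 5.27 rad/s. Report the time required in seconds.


t = delta_omega / alpha = 5.27 / 10.3333 = 0.5100

0.5100 s


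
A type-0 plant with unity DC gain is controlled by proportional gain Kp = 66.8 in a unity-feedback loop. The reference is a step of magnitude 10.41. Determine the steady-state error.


e_ss = R/(1 + Kp) = 10.41/(1 + 66.8) = 10.41/67.8000 = 0.1535

0.1535


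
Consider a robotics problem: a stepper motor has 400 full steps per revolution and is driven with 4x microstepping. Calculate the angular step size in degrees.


step = 360/(400*4) = 360/1600 = 0.2250

0.2250 degrees


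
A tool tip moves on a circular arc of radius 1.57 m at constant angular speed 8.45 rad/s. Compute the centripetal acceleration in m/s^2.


a_c = omega^2 * r = 8.45^2 * 1.57 = 112.1019

112.1019 m/s^2


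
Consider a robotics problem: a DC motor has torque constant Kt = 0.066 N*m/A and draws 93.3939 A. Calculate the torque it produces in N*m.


tau = Kt * I = 0.066*93.3939 = 6.1640

6.1640 N*m


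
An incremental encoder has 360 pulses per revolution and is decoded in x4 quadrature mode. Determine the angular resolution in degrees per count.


resolution = 360 / (PPR * 4) = 360 / 1440 = 0.2500

0.2500 degrees


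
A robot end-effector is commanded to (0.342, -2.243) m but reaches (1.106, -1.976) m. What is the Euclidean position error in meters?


dx = 1.106 - (0.342) = 0.7640, dy = -1.976 - (-2.243) = 0.2670
err = sqrt(0.583696 + 0.071289) = 0.8093

0.8093 m


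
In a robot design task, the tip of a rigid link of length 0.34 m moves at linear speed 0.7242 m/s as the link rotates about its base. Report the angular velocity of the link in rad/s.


omega = v / L = 0.7242 / 0.34 = 2.1300

2.1300 rad/s


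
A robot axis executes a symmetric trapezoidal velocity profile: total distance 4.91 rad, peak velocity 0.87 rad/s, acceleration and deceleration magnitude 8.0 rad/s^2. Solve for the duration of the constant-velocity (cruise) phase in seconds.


t_acc = v/a = 0.108750 s, d_acc = v^2/(2a) = 0.047306 rad each
d_cruise = 4.91 - 2*0.047306 = 4.815388 rad
t_cruise = d_cruise/v = 4.815388/0.87 = 5.5349

5.5349 s


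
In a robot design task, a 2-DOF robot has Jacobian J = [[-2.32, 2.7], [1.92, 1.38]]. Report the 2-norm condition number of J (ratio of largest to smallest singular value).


JJ^T eigenvalues: trace(JJ^T) = 18.2632, det(JJ^T) = det(J)^2 = 70.31828736
s_max^2 = (18.2632 + sqrt(52.27132480))/2 = 12.74654553
s_min^2 = (18.2632 - sqrt(52.27132480))/2 = 5.51665447
kappa = s_max/s_min = sqrt(12.74654553/5.51665447) = 1.5201

1.5201


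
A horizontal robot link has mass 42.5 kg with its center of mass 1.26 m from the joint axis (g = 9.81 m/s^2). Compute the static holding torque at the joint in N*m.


tau = m*g*L = 42.5 * 9.81 * 1.26 = 525.3255

525.3255 N*m


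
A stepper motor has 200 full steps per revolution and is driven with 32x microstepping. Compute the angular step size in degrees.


step = 360/(200*32) = 360/6400 = 0.0563

0.0563 degrees


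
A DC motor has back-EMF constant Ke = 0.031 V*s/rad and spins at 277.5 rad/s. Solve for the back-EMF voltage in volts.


V_emf = Ke * omega = 0.031*277.5 = 8.6025

8.6025 V


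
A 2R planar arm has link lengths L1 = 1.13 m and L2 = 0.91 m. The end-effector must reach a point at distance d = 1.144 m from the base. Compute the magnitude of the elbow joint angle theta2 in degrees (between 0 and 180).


cos(th2) = (d^2 - L1^2 - L2^2)/(2*L1*L2) = (1.144^2 - 1.13^2 - 0.91^2)/(2*1.13*0.91) = -0.38717495
th2 = acos(-0.38717495) = 112.7788 deg

112.7788 degrees


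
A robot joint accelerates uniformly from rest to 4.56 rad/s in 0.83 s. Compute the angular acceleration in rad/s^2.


alpha = delta_omega / t = 4.56 / 0.83 = 5.4940

5.4940 rad/s^2


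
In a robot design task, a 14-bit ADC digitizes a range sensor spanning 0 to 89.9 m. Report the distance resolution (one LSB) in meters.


res = range / 2^n = 89.9/2^14 = 89.9/16384 = 0.0055

0.0055 m


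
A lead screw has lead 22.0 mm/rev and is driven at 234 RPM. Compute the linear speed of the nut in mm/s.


v = lead * (RPM/60) = 22.0*234/60 = 85.8000

85.8000 mm/s


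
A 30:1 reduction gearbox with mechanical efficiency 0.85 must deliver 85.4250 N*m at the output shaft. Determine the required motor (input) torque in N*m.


tau_in = tau_out / (N * eta) = 85.4250 / (30 * 0.85) = 3.3500

3.3500 N*m


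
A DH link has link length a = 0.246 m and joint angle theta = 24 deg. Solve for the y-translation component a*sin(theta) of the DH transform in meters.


a*sin(theta) = 0.246*sin(24 deg) = 0.1001

0.1001 m


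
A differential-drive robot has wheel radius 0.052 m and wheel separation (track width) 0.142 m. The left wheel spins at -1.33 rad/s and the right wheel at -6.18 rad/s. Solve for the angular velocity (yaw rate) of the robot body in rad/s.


omega = r*(wR - wL)/L = 0.052*(-6.18 - (-1.33))/0.142 = -1.7761

-1.7761 rad/s


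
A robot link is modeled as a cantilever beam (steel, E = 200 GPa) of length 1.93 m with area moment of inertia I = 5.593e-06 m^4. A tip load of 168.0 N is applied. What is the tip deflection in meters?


delta = F*L^3/(3*E*I) = 168.0*1.93^3/(3*2.000e+11*5.593e-06)
      = 1207.761576/3355800 = 3.5990e-04

3.5990e-04 m


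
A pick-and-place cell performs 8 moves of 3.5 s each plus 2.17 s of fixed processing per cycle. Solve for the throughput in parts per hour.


T_cycle = 8*3.5 + 2.17 = 30.1700 s
rate = 3600/T = 119.3238

119.3238 parts/hour


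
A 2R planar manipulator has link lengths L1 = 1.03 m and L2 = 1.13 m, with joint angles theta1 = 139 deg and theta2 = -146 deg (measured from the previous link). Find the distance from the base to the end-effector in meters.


x = L1*cos(th1) + L2*cos(th1+th2) = 0.344226
y = L1*sin(th1) + L2*sin(th1+th2) = 0.538028
d = sqrt(x^2 + y^2) = sqrt(0.118492 + 0.289474) = 0.6387

0.6387 m


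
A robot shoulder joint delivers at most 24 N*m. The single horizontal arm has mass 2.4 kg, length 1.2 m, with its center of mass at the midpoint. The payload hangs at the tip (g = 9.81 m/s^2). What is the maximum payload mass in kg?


tau_arm = m_arm*g*(L/2) = 2.4*9.81*1.2/2 = 14.1264 N*m
tau_payload = tau_max - tau_arm = 24 - 14.1264 = 9.8736
m_payload = tau_payload / (g*L) = 9.8736 / (9.81*1.2) = 0.8387

0.8387 kg


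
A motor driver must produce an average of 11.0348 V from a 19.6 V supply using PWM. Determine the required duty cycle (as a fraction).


D = V_avg/V_supply = 11.0348/19.6 = 0.5630

0.5630


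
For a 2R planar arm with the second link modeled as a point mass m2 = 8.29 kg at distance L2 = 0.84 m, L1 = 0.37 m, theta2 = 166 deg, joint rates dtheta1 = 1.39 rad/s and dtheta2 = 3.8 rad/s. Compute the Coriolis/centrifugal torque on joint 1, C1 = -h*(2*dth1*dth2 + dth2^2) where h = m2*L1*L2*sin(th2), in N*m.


h = m2*L1*L2*sin(th2) = 8.29*0.37*0.84*sin(166 deg) = 0.623320
C1 = -h*(2*1.39*3.8 + 3.8^2) = -0.623320*25.0040 = -15.5855

-15.5855 N*m


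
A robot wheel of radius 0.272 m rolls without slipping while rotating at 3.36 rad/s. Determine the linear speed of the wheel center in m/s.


v = omega * r = 3.36 * 0.272 = 0.9139

0.9139 m/s


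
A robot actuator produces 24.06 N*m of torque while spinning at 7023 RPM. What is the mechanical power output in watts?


omega = 7023 * 2*pi/60 = 735.446840 rad/s
P = tau * omega = 24.06 * 735.446840 = 17694.8510

17694.8510 W


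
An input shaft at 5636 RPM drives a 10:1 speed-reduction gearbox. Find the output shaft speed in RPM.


omega_out = omega_in / N = 5636 / 10 = 563.6000

563.6000 RPM


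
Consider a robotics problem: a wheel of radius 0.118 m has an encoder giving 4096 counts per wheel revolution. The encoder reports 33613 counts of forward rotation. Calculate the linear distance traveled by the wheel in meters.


revs = 33613/4096 = 8.206299
d = revs * 2*pi*r = 8.206299 * 2*pi*0.118 = 6.0843

6.0843 m


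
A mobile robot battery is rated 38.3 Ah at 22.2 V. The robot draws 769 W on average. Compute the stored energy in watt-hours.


E = capacity * V = 38.3*22.2 = 850.2600

850.2600 Wh


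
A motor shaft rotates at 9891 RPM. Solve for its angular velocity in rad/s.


omega = 9891 * 2*pi/60 = 1035.7831

1035.7831 rad/s


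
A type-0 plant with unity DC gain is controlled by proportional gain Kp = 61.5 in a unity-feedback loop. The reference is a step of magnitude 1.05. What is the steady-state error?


e_ss = R/(1 + Kp) = 1.05/(1 + 61.5) = 1.05/62.5000 = 0.0168

0.0168


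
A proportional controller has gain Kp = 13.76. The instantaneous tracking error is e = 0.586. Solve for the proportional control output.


u_P = Kp * e = 13.76 * 0.586 = 8.0634

8.0634


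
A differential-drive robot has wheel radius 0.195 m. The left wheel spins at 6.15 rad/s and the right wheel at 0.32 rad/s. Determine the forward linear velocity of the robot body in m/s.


v = r*(wR + wL)/2 = 0.195*(0.32 + 6.15)/2 = 0.6308

0.6308 m/s


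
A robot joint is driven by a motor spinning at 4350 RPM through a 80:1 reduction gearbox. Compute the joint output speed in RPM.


omega_joint = omega_motor / N = 4350 / 80 = 54.3750

54.3750 RPM


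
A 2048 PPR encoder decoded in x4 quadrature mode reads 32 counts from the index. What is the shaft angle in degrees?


angle = counts * 360 / (PPR*4) = 32 * 360 / 8192 = 1.4062

1.4062 degrees


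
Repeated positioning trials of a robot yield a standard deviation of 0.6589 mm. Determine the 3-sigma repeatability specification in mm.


repeatability = 3*sigma = 3*0.6589 = 1.9767

1.9767 mm


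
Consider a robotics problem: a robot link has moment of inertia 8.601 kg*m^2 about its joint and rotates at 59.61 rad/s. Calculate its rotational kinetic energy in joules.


KE = (1/2)*I*omega^2 = 0.5*8.601*59.61^2 = 15281.1907

15281.1907 J


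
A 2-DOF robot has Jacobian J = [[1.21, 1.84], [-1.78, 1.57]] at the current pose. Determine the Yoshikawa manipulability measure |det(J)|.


det(J) = 1.21*1.57 - (1.84)*(-1.78) = 5.1749
|det(J)| = 5.1749

5.1749


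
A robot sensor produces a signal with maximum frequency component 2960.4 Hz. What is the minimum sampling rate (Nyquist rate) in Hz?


f_s,min = 2*f_max = 2*2960.4 = 5920.8000

5920.8000 Hz


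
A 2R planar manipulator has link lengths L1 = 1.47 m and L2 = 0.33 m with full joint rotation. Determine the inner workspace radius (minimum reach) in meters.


r_min = |L1 - L2| = |1.47 - 0.33| = 1.1400

1.1400 m


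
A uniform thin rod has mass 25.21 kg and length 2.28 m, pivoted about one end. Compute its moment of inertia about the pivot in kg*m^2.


I = (1/3)*m*L^2 = (1/3)*25.21*2.28^2 = 43.6839

43.6839 kg*m^2


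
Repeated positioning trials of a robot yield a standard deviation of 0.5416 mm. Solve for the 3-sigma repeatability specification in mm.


repeatability = 3*sigma = 3*0.5416 = 1.6248

1.6248 mm


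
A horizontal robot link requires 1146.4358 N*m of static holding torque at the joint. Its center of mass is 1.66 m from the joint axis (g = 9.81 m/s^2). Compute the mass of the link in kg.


m = tau / (g*L) = 1146.4358 / (9.81 * 1.66) = 70.4000

70.4000 kg


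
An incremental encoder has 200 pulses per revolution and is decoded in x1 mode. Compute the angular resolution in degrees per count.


resolution = 360 / (PPR * 1) = 360 / 200 = 1.8000

1.8000 degrees


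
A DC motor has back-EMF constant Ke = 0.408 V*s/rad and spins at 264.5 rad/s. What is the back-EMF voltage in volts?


V_emf = Ke * omega = 0.408*264.5 = 107.9160

107.9160 V


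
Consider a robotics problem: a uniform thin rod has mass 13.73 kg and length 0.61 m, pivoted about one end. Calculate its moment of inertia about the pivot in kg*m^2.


I = (1/3)*m*L^2 = (1/3)*13.73*0.61^2 = 1.7030

1.7030 kg*m^2


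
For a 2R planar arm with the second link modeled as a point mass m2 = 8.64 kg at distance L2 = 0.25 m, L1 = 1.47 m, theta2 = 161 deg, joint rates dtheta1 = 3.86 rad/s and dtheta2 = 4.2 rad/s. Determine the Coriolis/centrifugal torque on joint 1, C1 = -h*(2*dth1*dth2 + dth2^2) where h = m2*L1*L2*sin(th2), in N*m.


h = m2*L1*L2*sin(th2) = 8.64*1.47*0.25*sin(161 deg) = 1.033744
C1 = -h*(2*3.86*4.2 + 4.2^2) = -1.033744*50.0640 = -51.7534

-51.7534 N*m


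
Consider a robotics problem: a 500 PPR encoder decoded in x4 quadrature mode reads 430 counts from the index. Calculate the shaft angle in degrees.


angle = counts * 360 / (PPR*4) = 430 * 360 / 2000 = 77.4000

77.4000 degrees


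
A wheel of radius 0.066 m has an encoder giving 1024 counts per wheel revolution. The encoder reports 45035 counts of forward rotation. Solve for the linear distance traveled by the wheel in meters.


revs = 45035/1024 = 43.979492
d = revs * 2*pi*r = 43.979492 * 2*pi*0.066 = 18.2379

18.2379 m


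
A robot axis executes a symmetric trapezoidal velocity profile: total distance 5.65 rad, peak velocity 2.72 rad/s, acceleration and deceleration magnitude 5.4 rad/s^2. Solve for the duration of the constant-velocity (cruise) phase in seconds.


t_acc = v/a = 0.503704 s, d_acc = v^2/(2a) = 0.685037 rad each
d_cruise = 5.65 - 2*0.685037 = 4.279926 rad
t_cruise = d_cruise/v = 4.279926/2.72 = 1.5735

1.5735 s


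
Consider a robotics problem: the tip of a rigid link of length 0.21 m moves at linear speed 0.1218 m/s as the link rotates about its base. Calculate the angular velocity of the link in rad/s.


omega = v / L = 0.1218 / 0.21 = 0.5800

0.5800 rad/s


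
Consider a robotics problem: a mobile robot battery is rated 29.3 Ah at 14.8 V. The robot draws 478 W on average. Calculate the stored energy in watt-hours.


E = capacity * V = 29.3*14.8 = 433.6400

433.6400 Wh


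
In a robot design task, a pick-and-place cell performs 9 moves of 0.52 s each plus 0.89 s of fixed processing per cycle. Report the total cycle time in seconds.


T = 9*0.52 + 0.89 = 5.5700

5.5700 s


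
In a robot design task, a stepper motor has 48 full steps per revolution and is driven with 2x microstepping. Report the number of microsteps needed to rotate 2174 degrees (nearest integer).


step_size = 360/(48*2) = 360/96 = 3.750000 deg
n = 2174/(360/96) = 2174*96/360 = 579.7333 -> 580

580 steps


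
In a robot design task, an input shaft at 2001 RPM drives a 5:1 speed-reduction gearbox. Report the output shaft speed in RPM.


omega_out = omega_in / N = 2001 / 5 = 400.2000

400.2000 RPM


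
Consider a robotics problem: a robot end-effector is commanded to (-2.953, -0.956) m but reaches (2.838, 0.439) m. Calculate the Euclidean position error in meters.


dx = 2.838 - (-2.953) = 5.7910, dy = 0.439 - (-0.956) = 1.3950
err = sqrt(33.535681 + 1.946025) = 5.9567

5.9567 m


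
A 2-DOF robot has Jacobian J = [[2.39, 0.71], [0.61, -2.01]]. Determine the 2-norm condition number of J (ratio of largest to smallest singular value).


JJ^T eigenvalues: trace(JJ^T) = 10.6284, det(JJ^T) = det(J)^2 = 27.42616900
s_max^2 = (10.6284 + sqrt(3.25821056))/2 = 6.21672570
s_min^2 = (10.6284 - sqrt(3.25821056))/2 = 4.41167430
kappa = s_max/s_min = sqrt(6.21672570/4.41167430) = 1.1871

1.1871


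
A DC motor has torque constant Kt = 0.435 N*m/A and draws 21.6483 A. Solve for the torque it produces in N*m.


tau = Kt * I = 0.435*21.6483 = 9.4170

9.4170 N*m


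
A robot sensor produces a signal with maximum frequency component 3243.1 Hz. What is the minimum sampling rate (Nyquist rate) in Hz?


f_s,min = 2*f_max = 2*3243.1 = 6486.2000

6486.2000 Hz


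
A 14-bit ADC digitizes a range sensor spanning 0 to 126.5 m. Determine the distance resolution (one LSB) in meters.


res = range / 2^n = 126.5/2^14 = 126.5/16384 = 0.0077

0.0077 m


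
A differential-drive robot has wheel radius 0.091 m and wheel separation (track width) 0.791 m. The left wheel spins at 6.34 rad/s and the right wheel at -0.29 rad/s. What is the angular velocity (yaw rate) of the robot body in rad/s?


omega = r*(wR - wL)/L = 0.091*(-0.29 - (6.34))/0.791 = -0.7627

-0.7627 rad/s


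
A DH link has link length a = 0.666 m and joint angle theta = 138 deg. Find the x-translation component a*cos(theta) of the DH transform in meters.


a*cos(theta) = 0.666*cos(138 deg) = -0.4949

-0.4949 m


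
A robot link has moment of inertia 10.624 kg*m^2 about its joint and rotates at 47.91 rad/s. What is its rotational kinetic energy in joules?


KE = (1/2)*I*omega^2 = 0.5*10.624*47.91^2 = 12192.9953

12192.9953 J


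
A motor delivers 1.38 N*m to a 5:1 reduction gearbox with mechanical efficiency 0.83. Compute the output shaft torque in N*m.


tau_out = tau_in * N * eta = 1.38 * 5 * 0.83 = 5.7270

5.7270 N*m


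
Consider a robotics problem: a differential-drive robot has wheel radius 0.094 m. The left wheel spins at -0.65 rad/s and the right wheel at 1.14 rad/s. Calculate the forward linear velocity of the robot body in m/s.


v = r*(wR + wL)/2 = 0.094*(1.14 + -0.65)/2 = 0.0230

0.0230 m/s


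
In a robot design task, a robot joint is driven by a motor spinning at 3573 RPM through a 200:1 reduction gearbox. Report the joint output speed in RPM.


omega_joint = omega_motor / N = 3573 / 200 = 17.8650

17.8650 RPM


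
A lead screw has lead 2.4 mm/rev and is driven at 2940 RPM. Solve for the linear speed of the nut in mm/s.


v = lead * (RPM/60) = 2.4*2940/60 = 117.6000

117.6000 mm/s


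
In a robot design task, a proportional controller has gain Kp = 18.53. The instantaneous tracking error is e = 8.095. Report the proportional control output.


u_P = Kp * e = 18.53 * 8.095 = 150.0004

150.0004


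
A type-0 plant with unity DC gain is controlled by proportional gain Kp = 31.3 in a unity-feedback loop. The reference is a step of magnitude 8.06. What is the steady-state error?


e_ss = R/(1 + Kp) = 8.06/(1 + 31.3) = 8.06/32.3000 = 0.2495

0.2495


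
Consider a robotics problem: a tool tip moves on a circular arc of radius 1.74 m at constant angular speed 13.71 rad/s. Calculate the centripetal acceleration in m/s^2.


a_c = omega^2 * r = 13.71^2 * 1.74 = 327.0575

327.0575 m/s^2


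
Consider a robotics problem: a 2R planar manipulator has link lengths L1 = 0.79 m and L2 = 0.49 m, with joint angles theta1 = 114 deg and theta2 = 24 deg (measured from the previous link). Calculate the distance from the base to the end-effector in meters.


x = L1*cos(th1) + L2*cos(th1+th2) = -0.685463
y = L1*sin(th1) + L2*sin(th1+th2) = 1.049575
d = sqrt(x^2 + y^2) = sqrt(0.469860 + 1.101608) = 1.2536

1.2536 m
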